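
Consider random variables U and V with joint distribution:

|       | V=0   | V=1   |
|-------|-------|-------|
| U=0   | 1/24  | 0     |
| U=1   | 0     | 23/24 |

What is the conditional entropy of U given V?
Marginal P(V) (column sums):
  P(V=0) = 1/24 + 0 = 1/24
  P(V=1) = 0 + 23/24 = 23/24

H(U|V) = -Σ P(U,V)·log₂ P(U|V), where P(U|V) = P(U,V) / P(V)
  (cells with P(U,V) = 0 contribute 0)
  (U=0,V=0): P(U|V) = (1/24)/(1/24) = 1;  -(1/24)·log₂(1) = 0.0000
  (U=1,V=1): P(U|V) = (23/24)/(23/24) = 1;  -(23/24)·log₂(1) = 0.0000
H(U|V) = 0.0000 + 0.0000
  = 0.0000 bits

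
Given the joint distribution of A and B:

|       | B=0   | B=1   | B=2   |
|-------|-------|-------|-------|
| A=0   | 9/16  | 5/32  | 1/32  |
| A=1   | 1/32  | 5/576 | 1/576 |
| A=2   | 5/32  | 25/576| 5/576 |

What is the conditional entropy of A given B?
Marginal P(B) (column sums):
  P(B=0) = 9/16 + 1/32 + 5/32 = 3/4
  P(B=1) = 5/32 + 5/576 + 25/576 = 5/24
  P(B=2) = 1/32 + 1/576 + 5/576 = 1/24

H(A|B) = -Σ P(A,B)·log₂ P(A|B), where P(A|B) = P(A,B) / P(B)
  (A=0,B=0): P(A|B) = (9/16)/(3/4) = 3/4;  -(9/16)·log₂(3/4) = 0.2335
  (A=0,B=1): P(A|B) = (5/32)/(5/24) = 3/4;  -(5/32)·log₂(3/4) = 0.0648
  (A=0,B=2): P(A|B) = (1/32)/(1/24) = 3/4;  -(1/32)·log₂(3/4) = 0.0130
  (A=1,B=0): P(A|B) = (1/32)/(3/4) = 1/24;  -(1/32)·log₂(1/24) = 0.1433
  (A=1,B=1): P(A|B) = (5/576)/(5/24) = 1/24;  -(5/576)·log₂(1/24) = 0.0398
  (A=1,B=2): P(A|B) = (1/576)/(1/24) = 1/24;  -(1/576)·log₂(1/24) = 0.0080
  (A=2,B=0): P(A|B) = (5/32)/(3/4) = 5/24;  -(5/32)·log₂(5/24) = 0.3536
  (A=2,B=1): P(A|B) = (25/576)/(5/24) = 5/24;  -(25/576)·log₂(5/24) = 0.0982
  (A=2,B=2): P(A|B) = (5/576)/(1/24) = 5/24;  -(5/576)·log₂(5/24) = 0.0196
H(A|B) = 0.2335 + 0.0648 + 0.0130 + 0.1433 + 0.0398 + 0.0080 + 0.3536 + 0.0982 + 0.0196
  = 0.9738 bits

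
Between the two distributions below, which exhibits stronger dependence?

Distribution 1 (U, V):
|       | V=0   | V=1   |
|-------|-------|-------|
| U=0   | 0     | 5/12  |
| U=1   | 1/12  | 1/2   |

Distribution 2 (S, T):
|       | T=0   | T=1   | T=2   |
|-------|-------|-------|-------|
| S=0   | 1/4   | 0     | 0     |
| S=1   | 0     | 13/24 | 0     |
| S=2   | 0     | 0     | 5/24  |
Distribution 1 (U, V):
Marginal P(U) (row sums):
  P(U=0) = 0 + 5/12 = 5/12
  P(U=1) = 1/12 + 1/2 = 7/12
Marginal P(V) (column sums):
  P(V=0) = 0 + 1/12 = 1/12
  P(V=1) = 5/12 + 1/2 = 11/12

H(U) = -[(5/12)·log₂(5/12) + (7/12)·log₂(7/12)]
  = 0.5263 + 0.4536
  = 0.9799 bits
H(V) = -[(1/12)·log₂(1/12) + (11/12)·log₂(11/12)]
  = 0.2987 + 0.1151
  = 0.4138 bits
H(U,V) = -[(5/12)·log₂(5/12) + (1/12)·log₂(1/12) + (1/2)·log₂(1/2)]
  = 0.5263 + 0.2987 + 0.5000
  = 1.3250 bits

I(U;V) = H(U) + H(V) - H(U,V)
  = 0.9799 + 0.4138 - 1.3250
  = 0.0687 bits

Distribution 2 (S, T):
Marginal P(S) (row sums):
  P(S=0) = 1/4 + 0 + 0 = 1/4
  P(S=1) = 0 + 13/24 + 0 = 13/24
  P(S=2) = 0 + 0 + 5/24 = 5/24
Marginal P(T) (column sums):
  P(T=0) = 1/4 + 0 + 0 = 1/4
  P(T=1) = 0 + 13/24 + 0 = 13/24
  P(T=2) = 0 + 0 + 5/24 = 5/24

H(S) = -[(1/4)·log₂(1/4) + (13/24)·log₂(13/24) + (5/24)·log₂(5/24)]
  = 0.5000 + 0.4791 + 0.4715
  = 1.4506 bits
H(T) = -[(1/4)·log₂(1/4) + (13/24)·log₂(13/24) + (5/24)·log₂(5/24)]
  = 0.5000 + 0.4791 + 0.4715
  = 1.4506 bits
H(S,T) = -[(1/4)·log₂(1/4) + (13/24)·log₂(13/24) + (5/24)·log₂(5/24)]
  = 0.5000 + 0.4791 + 0.4715
  = 1.4506 bits

I(S;T) = H(S) + H(T) - H(S,T)
  = 1.4506 + 1.4506 - 1.4506
  = 1.4506 bits

I(S;T) = 1.4506 bits > I(U;V) = 0.0687 bits, so (S, T) has the higher mutual information (stronger dependence).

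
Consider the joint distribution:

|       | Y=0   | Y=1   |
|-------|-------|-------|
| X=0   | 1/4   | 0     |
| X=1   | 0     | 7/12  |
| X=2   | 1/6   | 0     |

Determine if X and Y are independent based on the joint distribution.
Marginal P(X) (row sums):
  P(X=0) = 1/4 + 0 = 1/4
  P(X=1) = 0 + 7/12 = 7/12
  P(X=2) = 1/6 + 0 = 1/6
Marginal P(Y) (column sums):
  P(Y=0) = 1/4 + 0 + 1/6 = 5/12
  P(Y=1) = 0 + 7/12 + 0 = 7/12

X and Y are independent iff P(X=i,Y=j) = P(X=i)·P(Y=j) for every cell.
  P(X=0)·P(Y=0) = 1/4 × 5/12 = 5/48, but P(X=0,Y=0) = 1/4 ✗

No, X and Y are not independent. Quantitatively, I(X;Y) > 0:

H(X) = -[(1/4)·log₂(1/4) + (7/12)·log₂(7/12) + (1/6)·log₂(1/6)]
  = 0.5000 + 0.4536 + 0.4308
  = 1.3844 bits
H(Y) = -[(5/12)·log₂(5/12) + (7/12)·log₂(7/12)]
  = 0.5263 + 0.4536
  = 0.9799 bits
H(X,Y) = -[(1/4)·log₂(1/4) + (7/12)·log₂(7/12) + (1/6)·log₂(1/6)]
  = 0.5000 + 0.4536 + 0.4308
  = 1.3844 bits
I(X;Y) = H(X) + H(Y) - H(X,Y) = 1.3844 + 0.9799 - 1.3844 = 0.9799 bits > 0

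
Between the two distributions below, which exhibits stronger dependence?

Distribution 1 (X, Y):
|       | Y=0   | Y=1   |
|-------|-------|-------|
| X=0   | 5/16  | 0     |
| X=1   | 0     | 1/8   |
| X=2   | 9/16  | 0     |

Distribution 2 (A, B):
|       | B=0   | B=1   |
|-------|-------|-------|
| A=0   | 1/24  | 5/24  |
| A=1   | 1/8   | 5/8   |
Distribution 1 (X, Y):
Marginal P(X) (row sums):
  P(X=0) = 5/16 + 0 = 5/16
  P(X=1) = 0 + 1/8 = 1/8
  P(X=2) = 9/16 + 0 = 9/16
Marginal P(Y) (column sums):
  P(Y=0) = 5/16 + 0 + 9/16 = 7/8
  P(Y=1) = 0 + 1/8 + 0 = 1/8

H(X) = -[(5/16)·log₂(5/16) + (1/8)·log₂(1/8) + (9/16)·log₂(9/16)]
  = 0.5244 + 0.3750 + 0.4669
  = 1.3663 bits
H(Y) = -[(7/8)·log₂(7/8) + (1/8)·log₂(1/8)]
  = 0.1686 + 0.3750
  = 0.5436 bits
H(X,Y) = -[(5/16)·log₂(5/16) + (1/8)·log₂(1/8) + (9/16)·log₂(9/16)]
  = 0.5244 + 0.3750 + 0.4669
  = 1.3663 bits

I(X;Y) = H(X) + H(Y) - H(X,Y)
  = 1.3663 + 0.5436 - 1.3663
  = 0.5436 bits

Distribution 2 (A, B):
Marginal P(A) (row sums):
  P(A=0) = 1/24 + 5/24 = 1/4
  P(A=1) = 1/8 + 5/8 = 3/4
Marginal P(B) (column sums):
  P(B=0) = 1/24 + 1/8 = 1/6
  P(B=1) = 5/24 + 5/8 = 5/6

H(A) = -[(1/4)·log₂(1/4) + (3/4)·log₂(3/4)]
  = 0.5000 + 0.3113
  = 0.8113 bits
H(B) = -[(1/6)·log₂(1/6) + (5/6)·log₂(5/6)]
  = 0.4308 + 0.2192
  = 0.6500 bits
H(A,B) = -[(1/24)·log₂(1/24) + (5/24)·log₂(5/24) + (1/8)·log₂(1/8) + (5/8)·log₂(5/8)]
  = 0.1910 + 0.4715 + 0.3750 + 0.4238
  = 1.4613 bits

I(A;B) = H(A) + H(B) - H(A,B)
  = 0.8113 + 0.6500 - 1.4613
  = 0.0000 bits

I(X;Y) = 0.5436 bits > I(A;B) = 0.0000 bits, so (X, Y) has the higher mutual information (stronger dependence).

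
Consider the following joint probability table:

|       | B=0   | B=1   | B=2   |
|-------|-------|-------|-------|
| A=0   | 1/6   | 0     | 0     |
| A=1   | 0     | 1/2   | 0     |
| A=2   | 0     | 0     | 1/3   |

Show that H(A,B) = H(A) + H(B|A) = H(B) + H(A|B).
Marginal P(A) (row sums):
  P(A=0) = 1/6 + 0 + 0 = 1/6
  P(A=1) = 0 + 1/2 + 0 = 1/2
  P(A=2) = 0 + 0 + 1/3 = 1/3
Marginal P(B) (column sums):
  P(B=0) = 1/6 + 0 + 0 = 1/6
  P(B=1) = 0 + 1/2 + 0 = 1/2
  P(B=2) = 0 + 0 + 1/3 = 1/3

Decomposition 1: H(A) + H(B|A)
H(A) = -[(1/6)·log₂(1/6) + (1/2)·log₂(1/2) + (1/3)·log₂(1/3)]
  = 0.4308 + 0.5000 + 0.5283
  = 1.4591 bits
H(B|A) = -Σ P(A,B)·log₂ P(B|A), where P(B|A) = P(A,B) / P(A)
  (cells with P(A,B) = 0 contribute 0)
  (A=0,B=0): P(B|A) = (1/6)/(1/6) = 1;  -(1/6)·log₂(1) = 0.0000
  (A=1,B=1): P(B|A) = (1/2)/(1/2) = 1;  -(1/2)·log₂(1) = 0.0000
  (A=2,B=2): P(B|A) = (1/3)/(1/3) = 1;  -(1/3)·log₂(1) = 0.0000
H(B|A) = 0.0000 + 0.0000 + 0.0000
  = 0.0000 bits
H(A) + H(B|A) = 1.4591 + 0.0000 = 1.4591 bits

Decomposition 2: H(B) + H(A|B)
H(B) = -[(1/6)·log₂(1/6) + (1/2)·log₂(1/2) + (1/3)·log₂(1/3)]
  = 0.4308 + 0.5000 + 0.5283
  = 1.4591 bits
H(A|B) = -Σ P(A,B)·log₂ P(A|B), where P(A|B) = P(A,B) / P(B)
  (cells with P(A,B) = 0 contribute 0)
  (A=0,B=0): P(A|B) = (1/6)/(1/6) = 1;  -(1/6)·log₂(1) = 0.0000
  (A=1,B=1): P(A|B) = (1/2)/(1/2) = 1;  -(1/2)·log₂(1) = 0.0000
  (A=2,B=2): P(A|B) = (1/3)/(1/3) = 1;  -(1/3)·log₂(1) = 0.0000
H(A|B) = 0.0000 + 0.0000 + 0.0000
  = 0.0000 bits
H(B) + H(A|B) = 1.4591 + 0.0000 = 1.4591 bits

Direct computation of the joint entropy:
H(A,B) = -[(1/6)·log₂(1/6) + (1/2)·log₂(1/2) + (1/3)·log₂(1/3)]
  = 0.4308 + 0.5000 + 0.5283
  = 1.4591 bits

All three agree: H(A,B) = 1.4591 bits ✓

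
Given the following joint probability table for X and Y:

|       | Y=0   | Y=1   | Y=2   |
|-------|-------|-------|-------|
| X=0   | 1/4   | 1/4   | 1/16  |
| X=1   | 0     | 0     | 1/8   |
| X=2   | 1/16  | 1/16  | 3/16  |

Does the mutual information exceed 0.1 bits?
Marginal P(X) (row sums):
  P(X=0) = 1/4 + 1/4 + 1/16 = 9/16
  P(X=1) = 0 + 0 + 1/8 = 1/8
  P(X=2) = 1/16 + 1/16 + 3/16 = 5/16
Marginal P(Y) (column sums):
  P(Y=0) = 1/4 + 0 + 1/16 = 5/16
  P(Y=1) = 1/4 + 0 + 1/16 = 5/16
  P(Y=2) = 1/16 + 1/8 + 3/16 = 3/8

H(X) = -[(9/16)·log₂(9/16) + (1/8)·log₂(1/8) + (5/16)·log₂(5/16)]
  = 0.4669 + 0.3750 + 0.5244
  = 1.3663 bits
H(Y) = -[(5/16)·log₂(5/16) + (5/16)·log₂(5/16) + (3/8)·log₂(3/8)]
  = 0.5244 + 0.5244 + 0.5306
  = 1.5794 bits
H(X,Y) = -[(1/4)·log₂(1/4) + (1/4)·log₂(1/4) + (1/16)·log₂(1/16) + (1/8)·log₂(1/8) + (1/16)·log₂(1/16) + (1/16)·log₂(1/16) + (3/16)·log₂(3/16)]
  = 0.5000 + 0.5000 + 0.2500 + 0.3750 + 0.2500 + 0.2500 + 0.4528
  = 2.5778 bits

I(X;Y) = H(X) + H(Y) - H(X,Y)
  = 1.3663 + 1.5794 - 2.5778
  = 0.3679 bits

Yes. I(X;Y) = 0.3679 bits, which is > 0.1 bits.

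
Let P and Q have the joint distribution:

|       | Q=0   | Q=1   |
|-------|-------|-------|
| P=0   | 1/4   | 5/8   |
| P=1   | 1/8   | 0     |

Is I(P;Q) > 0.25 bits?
Marginal P(P) (row sums):
  P(P=0) = 1/4 + 5/8 = 7/8
  P(P=1) = 1/8 + 0 = 1/8
Marginal P(Q) (column sums):
  P(Q=0) = 1/4 + 1/8 = 3/8
  P(Q=1) = 5/8 + 0 = 5/8

H(P) = -[(7/8)·log₂(7/8) + (1/8)·log₂(1/8)]
  = 0.1686 + 0.3750
  = 0.5436 bits
H(Q) = -[(3/8)·log₂(3/8) + (5/8)·log₂(5/8)]
  = 0.5306 + 0.4238
  = 0.9544 bits
H(P,Q) = -[(1/4)·log₂(1/4) + (5/8)·log₂(5/8) + (1/8)·log₂(1/8)]
  = 0.5000 + 0.4238 + 0.3750
  = 1.2988 bits

I(P;Q) = H(P) + H(Q) - H(P,Q)
  = 0.5436 + 0.9544 - 1.2988
  = 0.1992 bits

No. I(P;Q) = 0.1992 bits, which is ≤ 0.25 bits.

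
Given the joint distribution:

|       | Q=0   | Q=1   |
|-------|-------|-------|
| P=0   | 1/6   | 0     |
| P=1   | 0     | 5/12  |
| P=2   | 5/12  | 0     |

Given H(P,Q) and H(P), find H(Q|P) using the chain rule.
From the chain rule: H(P,Q) = H(P) + H(Q|P)
Therefore: H(Q|P) = H(P,Q) - H(P)

H(P,Q) = -[(1/6)·log₂(1/6) + (5/12)·log₂(5/12) + (5/12)·log₂(5/12)]
  = 0.4308 + 0.5263 + 0.5263
  = 1.4834 bits
Marginal P(P) (row sums):
  P(P=0) = 1/6 + 0 = 1/6
  P(P=1) = 0 + 5/12 = 5/12
  P(P=2) = 5/12 + 0 = 5/12
H(P) = -[(1/6)·log₂(1/6) + (5/12)·log₂(5/12) + (5/12)·log₂(5/12)]
  = 0.4308 + 0.5263 + 0.5263
  = 1.4834 bits

H(Q|P) = 1.4834 - 1.4834 = 0.0000 bits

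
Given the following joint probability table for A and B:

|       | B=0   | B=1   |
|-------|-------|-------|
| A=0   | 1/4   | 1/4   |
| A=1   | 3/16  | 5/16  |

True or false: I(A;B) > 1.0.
Marginal P(A) (row sums):
  P(A=0) = 1/4 + 1/4 = 1/2
  P(A=1) = 3/16 + 5/16 = 1/2
Marginal P(B) (column sums):
  P(B=0) = 1/4 + 3/16 = 7/16
  P(B=1) = 1/4 + 5/16 = 9/16

H(A) = -[(1/2)·log₂(1/2) + (1/2)·log₂(1/2)]
  = 0.5000 + 0.5000
  = 1.0000 bits
H(B) = -[(7/16)·log₂(7/16) + (9/16)·log₂(9/16)]
  = 0.5218 + 0.4669
  = 0.9887 bits
H(A,B) = -[(1/4)·log₂(1/4) + (1/4)·log₂(1/4) + (3/16)·log₂(3/16) + (5/16)·log₂(5/16)]
  = 0.5000 + 0.5000 + 0.4528 + 0.5244
  = 1.9772 bits

I(A;B) = H(A) + H(B) - H(A,B)
  = 1.0000 + 0.9887 - 1.9772
  = 0.0115 bits

False. I(A;B) = 0.0115 bits, which is ≤ 1.0 bits.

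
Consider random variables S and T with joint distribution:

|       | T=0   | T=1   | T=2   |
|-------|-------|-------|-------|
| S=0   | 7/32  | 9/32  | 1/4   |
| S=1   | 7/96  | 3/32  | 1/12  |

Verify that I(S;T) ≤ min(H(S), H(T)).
Marginal P(S) (row sums):
  P(S=0) = 7/32 + 9/32 + 1/4 = 3/4
  P(S=1) = 7/96 + 3/32 + 1/12 = 1/4
Marginal P(T) (column sums):
  P(T=0) = 7/32 + 7/96 = 7/24
  P(T=1) = 9/32 + 3/32 = 3/8
  P(T=2) = 1/4 + 1/12 = 1/3

H(S) = -[(3/4)·log₂(3/4) + (1/4)·log₂(1/4)]
  = 0.3113 + 0.5000
  = 0.8113 bits
H(T) = -[(7/24)·log₂(7/24) + (3/8)·log₂(3/8) + (1/3)·log₂(1/3)]
  = 0.5185 + 0.5306 + 0.5283
  = 1.5774 bits
H(S,T) = -[(7/32)·log₂(7/32) + (9/32)·log₂(9/32) + (1/4)·log₂(1/4) + (7/96)·log₂(7/96) + (3/32)·log₂(3/32) + (1/12)·log₂(1/12)]
  = 0.4796 + 0.5147 + 0.5000 + 0.2755 + 0.3202 + 0.2987
  = 2.3887 bits

I(S;T) = H(S) + H(T) - H(S,T)
  = 0.8113 + 1.5774 - 2.3887
  = 0.0000 bits

min(H(S), H(T)) = min(0.8113, 1.5774) = 0.8113 bits
Since 0.0000 ≤ 0.8113, the bound is satisfied ✓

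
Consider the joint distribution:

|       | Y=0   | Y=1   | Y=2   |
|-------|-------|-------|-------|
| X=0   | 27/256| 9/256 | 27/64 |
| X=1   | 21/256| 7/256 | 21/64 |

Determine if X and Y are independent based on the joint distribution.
Marginal P(X) (row sums):
  P(X=0) = 27/256 + 9/256 + 27/64 = 9/16
  P(X=1) = 21/256 + 7/256 + 21/64 = 7/16
Marginal P(Y) (column sums):
  P(Y=0) = 27/256 + 21/256 = 3/16
  P(Y=1) = 9/256 + 7/256 = 1/16
  P(Y=2) = 27/64 + 21/64 = 3/4

X and Y are independent iff P(X=i,Y=j) = P(X=i)·P(Y=j) for every cell.
  P(X=0)·P(Y=0) = 9/16 × 3/16 = 27/256 = P(X=0,Y=0) ✓
  P(X=0)·P(Y=1) = 9/16 × 1/16 = 9/256 = P(X=0,Y=1) ✓
  P(X=0)·P(Y=2) = 9/16 × 3/4 = 27/64 = P(X=0,Y=2) ✓
  P(X=1)·P(Y=0) = 7/16 × 3/16 = 21/256 = P(X=1,Y=0) ✓
  P(X=1)·P(Y=1) = 7/16 × 1/16 = 7/256 = P(X=1,Y=1) ✓
  P(X=1)·P(Y=2) = 7/16 × 3/4 = 21/64 = P(X=1,Y=2) ✓

Yes, X and Y are independent: every cell factors, so I(X;Y) = 0 bits.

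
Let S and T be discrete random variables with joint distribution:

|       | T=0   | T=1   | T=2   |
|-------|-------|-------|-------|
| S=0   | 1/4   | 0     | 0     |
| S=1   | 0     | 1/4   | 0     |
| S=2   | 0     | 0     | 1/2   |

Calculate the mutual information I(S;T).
Marginal P(S) (row sums):
  P(S=0) = 1/4 + 0 + 0 = 1/4
  P(S=1) = 0 + 1/4 + 0 = 1/4
  P(S=2) = 0 + 0 + 1/2 = 1/2
Marginal P(T) (column sums):
  P(T=0) = 1/4 + 0 + 0 = 1/4
  P(T=1) = 0 + 1/4 + 0 = 1/4
  P(T=2) = 0 + 0 + 1/2 = 1/2

H(S) = -[(1/4)·log₂(1/4) + (1/4)·log₂(1/4) + (1/2)·log₂(1/2)]
  = 0.5000 + 0.5000 + 0.5000
  = 1.5000 bits
H(T) = -[(1/4)·log₂(1/4) + (1/4)·log₂(1/4) + (1/2)·log₂(1/2)]
  = 0.5000 + 0.5000 + 0.5000
  = 1.5000 bits
H(S,T) = -[(1/4)·log₂(1/4) + (1/4)·log₂(1/4) + (1/2)·log₂(1/2)]
  = 0.5000 + 0.5000 + 0.5000
  = 1.5000 bits

I(S;T) = H(S) + H(T) - H(S,T)
  = 1.5000 + 1.5000 - 1.5000
  = 1.5000 bits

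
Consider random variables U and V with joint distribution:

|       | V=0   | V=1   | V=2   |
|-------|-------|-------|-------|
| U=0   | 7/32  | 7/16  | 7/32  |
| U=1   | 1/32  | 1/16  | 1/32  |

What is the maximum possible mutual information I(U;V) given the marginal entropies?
The upper bound on mutual information is I(U;V) ≤ min(H(U), H(V)).

Marginal P(U) (row sums):
  P(U=0) = 7/32 + 7/16 + 7/32 = 7/8
  P(U=1) = 1/32 + 1/16 + 1/32 = 1/8
Marginal P(V) (column sums):
  P(V=0) = 7/32 + 1/32 = 1/4
  P(V=1) = 7/16 + 1/16 = 1/2
  P(V=2) = 7/32 + 1/32 = 1/4

H(U) = -[(7/8)·log₂(7/8) + (1/8)·log₂(1/8)]
  = 0.1686 + 0.3750
  = 0.5436 bits
H(V) = -[(1/4)·log₂(1/4) + (1/2)·log₂(1/2) + (1/4)·log₂(1/4)]
  = 0.5000 + 0.5000 + 0.5000
  = 1.5000 bits

Maximum possible I(U;V) = min(0.5436, 1.5000) = 0.5436 bits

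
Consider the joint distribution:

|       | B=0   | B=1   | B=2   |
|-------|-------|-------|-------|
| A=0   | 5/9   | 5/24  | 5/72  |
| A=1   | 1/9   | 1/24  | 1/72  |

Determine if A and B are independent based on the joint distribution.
Marginal P(A) (row sums):
  P(A=0) = 5/9 + 5/24 + 5/72 = 5/6
  P(A=1) = 1/9 + 1/24 + 1/72 = 1/6
Marginal P(B) (column sums):
  P(B=0) = 5/9 + 1/9 = 2/3
  P(B=1) = 5/24 + 1/24 = 1/4
  P(B=2) = 5/72 + 1/72 = 1/12

A and B are independent iff P(A=i,B=j) = P(A=i)·P(B=j) for every cell.
  P(A=0)·P(B=0) = 5/6 × 2/3 = 5/9 = P(A=0,B=0) ✓
  P(A=0)·P(B=1) = 5/6 × 1/4 = 5/24 = P(A=0,B=1) ✓
  P(A=0)·P(B=2) = 5/6 × 1/12 = 5/72 = P(A=0,B=2) ✓
  P(A=1)·P(B=0) = 1/6 × 2/3 = 1/9 = P(A=1,B=0) ✓
  P(A=1)·P(B=1) = 1/6 × 1/4 = 1/24 = P(A=1,B=1) ✓
  P(A=1)·P(B=2) = 1/6 × 1/12 = 1/72 = P(A=1,B=2) ✓

Yes, A and B are independent: every cell factors, so I(A;B) = 0 bits.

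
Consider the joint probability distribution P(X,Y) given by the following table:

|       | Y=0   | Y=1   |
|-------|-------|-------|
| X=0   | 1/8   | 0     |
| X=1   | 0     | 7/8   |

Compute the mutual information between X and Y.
Marginal P(X) (row sums):
  P(X=0) = 1/8 + 0 = 1/8
  P(X=1) = 0 + 7/8 = 7/8
Marginal P(Y) (column sums):
  P(Y=0) = 1/8 + 0 = 1/8
  P(Y=1) = 0 + 7/8 = 7/8

H(X) = -[(1/8)·log₂(1/8) + (7/8)·log₂(7/8)]
  = 0.3750 + 0.1686
  = 0.5436 bits
H(Y) = -[(1/8)·log₂(1/8) + (7/8)·log₂(7/8)]
  = 0.3750 + 0.1686
  = 0.5436 bits
H(X,Y) = -[(1/8)·log₂(1/8) + (7/8)·log₂(7/8)]
  = 0.3750 + 0.1686
  = 0.5436 bits

I(X;Y) = H(X) + H(Y) - H(X,Y)
  = 0.5436 + 0.5436 - 0.5436
  = 0.5436 bits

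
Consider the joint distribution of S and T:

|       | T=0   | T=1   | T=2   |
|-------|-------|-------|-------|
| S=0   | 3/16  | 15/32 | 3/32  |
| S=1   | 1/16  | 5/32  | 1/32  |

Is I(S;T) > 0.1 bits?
Marginal P(S) (row sums):
  P(S=0) = 3/16 + 15/32 + 3/32 = 3/4
  P(S=1) = 1/16 + 5/32 + 1/32 = 1/4
Marginal P(T) (column sums):
  P(T=0) = 3/16 + 1/16 = 1/4
  P(T=1) = 15/32 + 5/32 = 5/8
  P(T=2) = 3/32 + 1/32 = 1/8

H(S) = -[(3/4)·log₂(3/4) + (1/4)·log₂(1/4)]
  = 0.3113 + 0.5000
  = 0.8113 bits
H(T) = -[(1/4)·log₂(1/4) + (5/8)·log₂(5/8) + (1/8)·log₂(1/8)]
  = 0.5000 + 0.4238 + 0.3750
  = 1.2988 bits
H(S,T) = -[(3/16)·log₂(3/16) + (15/32)·log₂(15/32) + (3/32)·log₂(3/32) + (1/16)·log₂(1/16) + (5/32)·log₂(5/32) + (1/32)·log₂(1/32)]
  = 0.4528 + 0.5124 + 0.3202 + 0.2500 + 0.4184 + 0.1563
  = 2.1101 bits

I(S;T) = H(S) + H(T) - H(S,T)
  = 0.8113 + 1.2988 - 2.1101
  = 0.0000 bits

No. I(S;T) = 0.0000 bits, which is ≤ 0.1 bits.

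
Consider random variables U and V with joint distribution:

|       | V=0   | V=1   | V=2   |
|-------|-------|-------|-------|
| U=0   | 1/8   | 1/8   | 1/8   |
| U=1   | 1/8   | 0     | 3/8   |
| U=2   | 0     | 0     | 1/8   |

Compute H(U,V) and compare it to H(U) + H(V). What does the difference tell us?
Marginal P(U) (row sums):
  P(U=0) = 1/8 + 1/8 + 1/8 = 3/8
  P(U=1) = 1/8 + 0 + 3/8 = 1/2
  P(U=2) = 0 + 0 + 1/8 = 1/8
Marginal P(V) (column sums):
  P(V=0) = 1/8 + 1/8 + 0 = 1/4
  P(V=1) = 1/8 + 0 + 0 = 1/8
  P(V=2) = 1/8 + 3/8 + 1/8 = 5/8

H(U,V) = -[(1/8)·log₂(1/8) + (1/8)·log₂(1/8) + (1/8)·log₂(1/8) + (1/8)·log₂(1/8) + (3/8)·log₂(3/8) + (1/8)·log₂(1/8)]
  = 0.3750 + 0.3750 + 0.3750 + 0.3750 + 0.5306 + 0.3750
  = 2.4056 bits
H(U) = -[(3/8)·log₂(3/8) + (1/2)·log₂(1/2) + (1/8)·log₂(1/8)]
  = 0.5306 + 0.5000 + 0.3750
  = 1.4056 bits
H(V) = -[(1/4)·log₂(1/4) + (1/8)·log₂(1/8) + (5/8)·log₂(5/8)]
  = 0.5000 + 0.3750 + 0.4238
  = 1.2988 bits

H(U) + H(V) = 1.4056 + 1.2988 = 2.7044 bits
Difference: H(U) + H(V) - H(U,V) = 2.7044 - 2.4056 = 0.2988 bits = I(U;V)

The difference is the mutual information; it is positive here, so U and V are dependent (knowing one reduces uncertainty about the other by 0.2988 bits).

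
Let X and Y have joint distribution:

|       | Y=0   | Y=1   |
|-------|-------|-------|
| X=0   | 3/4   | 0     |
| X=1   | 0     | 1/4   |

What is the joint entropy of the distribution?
H(X,Y) = -Σ P(X,Y) log₂ P(X,Y), summed over the non-zero cells:
H(X,Y) = -[(3/4)·log₂(3/4) + (1/4)·log₂(1/4)]
  = 0.3113 + 0.5000
  = 0.8113 bits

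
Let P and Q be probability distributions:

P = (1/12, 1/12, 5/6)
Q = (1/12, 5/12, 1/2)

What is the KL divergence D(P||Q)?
D(P||Q) = Σ P(i) log₂(P(i)/Q(i))
  i=0: (1/12) × log₂((1/12)/(1/12)) = (1/12) × log₂(1) = 0.0000
  i=1: (1/12) × log₂((1/12)/(5/12)) = (1/12) × log₂(1/5) = -0.1935
  i=2: (5/6) × log₂((5/6)/(1/2)) = (5/6) × log₂(5/3) = 0.6141
D(P||Q) = 0.0000 - 0.1935 + 0.6141
  = 0.4206 bits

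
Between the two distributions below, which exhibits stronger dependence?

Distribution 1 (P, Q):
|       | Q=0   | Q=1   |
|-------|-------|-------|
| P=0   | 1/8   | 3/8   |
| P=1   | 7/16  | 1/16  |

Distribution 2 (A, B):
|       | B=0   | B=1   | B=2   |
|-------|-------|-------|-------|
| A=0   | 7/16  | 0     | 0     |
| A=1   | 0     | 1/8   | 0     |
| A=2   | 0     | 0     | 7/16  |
Distribution 1 (P, Q):
Marginal P(P) (row sums):
  P(P=0) = 1/8 + 3/8 = 1/2
  P(P=1) = 7/16 + 1/16 = 1/2
Marginal P(Q) (column sums):
  P(Q=0) = 1/8 + 7/16 = 9/16
  P(Q=1) = 3/8 + 1/16 = 7/16

H(P) = -[(1/2)·log₂(1/2) + (1/2)·log₂(1/2)]
  = 0.5000 + 0.5000
  = 1.0000 bits
H(Q) = -[(9/16)·log₂(9/16) + (7/16)·log₂(7/16)]
  = 0.4669 + 0.5218
  = 0.9887 bits
H(P,Q) = -[(1/8)·log₂(1/8) + (3/8)·log₂(3/8) + (7/16)·log₂(7/16) + (1/16)·log₂(1/16)]
  = 0.3750 + 0.5306 + 0.5218 + 0.2500
  = 1.6774 bits

I(P;Q) = H(P) + H(Q) - H(P,Q)
  = 1.0000 + 0.9887 - 1.6774
  = 0.3113 bits

Distribution 2 (A, B):
Marginal P(A) (row sums):
  P(A=0) = 7/16 + 0 + 0 = 7/16
  P(A=1) = 0 + 1/8 + 0 = 1/8
  P(A=2) = 0 + 0 + 7/16 = 7/16
Marginal P(B) (column sums):
  P(B=0) = 7/16 + 0 + 0 = 7/16
  P(B=1) = 0 + 1/8 + 0 = 1/8
  P(B=2) = 0 + 0 + 7/16 = 7/16

H(A) = -[(7/16)·log₂(7/16) + (1/8)·log₂(1/8) + (7/16)·log₂(7/16)]
  = 0.5218 + 0.3750 + 0.5218
  = 1.4186 bits
H(B) = -[(7/16)·log₂(7/16) + (1/8)·log₂(1/8) + (7/16)·log₂(7/16)]
  = 0.5218 + 0.3750 + 0.5218
  = 1.4186 bits
H(A,B) = -[(7/16)·log₂(7/16) + (1/8)·log₂(1/8) + (7/16)·log₂(7/16)]
  = 0.5218 + 0.3750 + 0.5218
  = 1.4186 bits

I(A;B) = H(A) + H(B) - H(A,B)
  = 1.4186 + 1.4186 - 1.4186
  = 1.4186 bits

I(A;B) = 1.4186 bits > I(P;Q) = 0.3113 bits, so (A, B) has the higher mutual information (stronger dependence).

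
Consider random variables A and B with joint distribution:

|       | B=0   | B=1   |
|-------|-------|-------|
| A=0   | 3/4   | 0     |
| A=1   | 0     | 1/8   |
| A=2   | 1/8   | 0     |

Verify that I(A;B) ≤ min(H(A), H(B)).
Marginal P(A) (row sums):
  P(A=0) = 3/4 + 0 = 3/4
  P(A=1) = 0 + 1/8 = 1/8
  P(A=2) = 1/8 + 0 = 1/8
Marginal P(B) (column sums):
  P(B=0) = 3/4 + 0 + 1/8 = 7/8
  P(B=1) = 0 + 1/8 + 0 = 1/8

H(A) = -[(3/4)·log₂(3/4) + (1/8)·log₂(1/8) + (1/8)·log₂(1/8)]
  = 0.3113 + 0.3750 + 0.3750
  = 1.0613 bits
H(B) = -[(7/8)·log₂(7/8) + (1/8)·log₂(1/8)]
  = 0.1686 + 0.3750
  = 0.5436 bits
H(A,B) = -[(3/4)·log₂(3/4) + (1/8)·log₂(1/8) + (1/8)·log₂(1/8)]
  = 0.3113 + 0.3750 + 0.3750
  = 1.0613 bits

I(A;B) = H(A) + H(B) - H(A,B)
  = 1.0613 + 0.5436 - 1.0613
  = 0.5436 bits

min(H(A), H(B)) = min(1.0613, 0.5436) = 0.5436 bits
Since 0.5436 ≤ 0.5436, the bound is satisfied ✓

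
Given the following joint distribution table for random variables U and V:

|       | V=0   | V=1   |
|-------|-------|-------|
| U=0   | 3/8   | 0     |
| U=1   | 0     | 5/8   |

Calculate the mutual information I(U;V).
Marginal P(U) (row sums):
  P(U=0) = 3/8 + 0 = 3/8
  P(U=1) = 0 + 5/8 = 5/8
Marginal P(V) (column sums):
  P(V=0) = 3/8 + 0 = 3/8
  P(V=1) = 0 + 5/8 = 5/8

H(U) = -[(3/8)·log₂(3/8) + (5/8)·log₂(5/8)]
  = 0.5306 + 0.4238
  = 0.9544 bits
H(V) = -[(3/8)·log₂(3/8) + (5/8)·log₂(5/8)]
  = 0.5306 + 0.4238
  = 0.9544 bits
H(U,V) = -[(3/8)·log₂(3/8) + (5/8)·log₂(5/8)]
  = 0.5306 + 0.4238
  = 0.9544 bits

I(U;V) = H(U) + H(V) - H(U,V)
  = 0.9544 + 0.9544 - 0.9544
  = 0.9544 bits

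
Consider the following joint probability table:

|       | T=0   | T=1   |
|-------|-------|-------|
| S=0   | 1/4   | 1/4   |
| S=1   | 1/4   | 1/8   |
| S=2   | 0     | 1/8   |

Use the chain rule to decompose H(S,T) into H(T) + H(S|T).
By the chain rule: H(S,T) = H(T) + H(S|T)

Marginal P(T) (column sums):
  P(T=0) = 1/4 + 1/4 + 0 = 1/2
  P(T=1) = 1/4 + 1/8 + 1/8 = 1/2
H(T) = -[(1/2)·log₂(1/2) + (1/2)·log₂(1/2)]
  = 0.5000 + 0.5000
  = 1.0000 bits
H(S|T) = -Σ P(S,T)·log₂ P(S|T), where P(S|T) = P(S,T) / P(T)
  (cells with P(S,T) = 0 contribute 0)
  (S=0,T=0): P(S|T) = (1/4)/(1/2) = 1/2;  -(1/4)·log₂(1/2) = 0.2500
  (S=0,T=1): P(S|T) = (1/4)/(1/2) = 1/2;  -(1/4)·log₂(1/2) = 0.2500
  (S=1,T=0): P(S|T) = (1/4)/(1/2) = 1/2;  -(1/4)·log₂(1/2) = 0.2500
  (S=1,T=1): P(S|T) = (1/8)/(1/2) = 1/4;  -(1/8)·log₂(1/4) = 0.2500
  (S=2,T=1): P(S|T) = (1/8)/(1/2) = 1/4;  -(1/8)·log₂(1/4) = 0.2500
H(S|T) = 0.2500 + 0.2500 + 0.2500 + 0.2500 + 0.2500
  = 1.2500 bits

H(S,T) = H(T) + H(S|T) = 1.0000 + 1.2500 = 2.2500 bits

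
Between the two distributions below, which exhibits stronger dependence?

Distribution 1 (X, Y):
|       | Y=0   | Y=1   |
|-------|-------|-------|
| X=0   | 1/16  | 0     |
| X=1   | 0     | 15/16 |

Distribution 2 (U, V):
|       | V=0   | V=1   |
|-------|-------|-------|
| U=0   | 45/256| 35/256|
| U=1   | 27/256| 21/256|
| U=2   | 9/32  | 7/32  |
Distribution 1 (X, Y):
Marginal P(X) (row sums):
  P(X=0) = 1/16 + 0 = 1/16
  P(X=1) = 0 + 15/16 = 15/16
Marginal P(Y) (column sums):
  P(Y=0) = 1/16 + 0 = 1/16
  P(Y=1) = 0 + 15/16 = 15/16

H(X) = -[(1/16)·log₂(1/16) + (15/16)·log₂(15/16)]
  = 0.2500 + 0.0873
  = 0.3373 bits
H(Y) = -[(1/16)·log₂(1/16) + (15/16)·log₂(15/16)]
  = 0.2500 + 0.0873
  = 0.3373 bits
H(X,Y) = -[(1/16)·log₂(1/16) + (15/16)·log₂(15/16)]
  = 0.2500 + 0.0873
  = 0.3373 bits

I(X;Y) = H(X) + H(Y) - H(X,Y)
  = 0.3373 + 0.3373 - 0.3373
  = 0.3373 bits

Distribution 2 (U, V):
Marginal P(U) (row sums):
  P(U=0) = 45/256 + 35/256 = 5/16
  P(U=1) = 27/256 + 21/256 = 3/16
  P(U=2) = 9/32 + 7/32 = 1/2
Marginal P(V) (column sums):
  P(V=0) = 45/256 + 27/256 + 9/32 = 9/16
  P(V=1) = 35/256 + 21/256 + 7/32 = 7/16

H(U) = -[(5/16)·log₂(5/16) + (3/16)·log₂(3/16) + (1/2)·log₂(1/2)]
  = 0.5244 + 0.4528 + 0.5000
  = 1.4772 bits
H(V) = -[(9/16)·log₂(9/16) + (7/16)·log₂(7/16)]
  = 0.4669 + 0.5218
  = 0.9887 bits
H(U,V) = -[(45/256)·log₂(45/256) + (35/256)·log₂(35/256) + (27/256)·log₂(27/256) + (21/256)·log₂(21/256) + (9/32)·log₂(9/32) + (7/32)·log₂(7/32)]
  = 0.4409 + 0.3925 + 0.3423 + 0.2959 + 0.5147 + 0.4796
  = 2.4659 bits

I(U;V) = H(U) + H(V) - H(U,V)
  = 1.4772 + 0.9887 - 2.4659
  = 0.0000 bits

I(X;Y) = 0.3373 bits > I(U;V) = 0.0000 bits, so (X, Y) has the higher mutual information (stronger dependence).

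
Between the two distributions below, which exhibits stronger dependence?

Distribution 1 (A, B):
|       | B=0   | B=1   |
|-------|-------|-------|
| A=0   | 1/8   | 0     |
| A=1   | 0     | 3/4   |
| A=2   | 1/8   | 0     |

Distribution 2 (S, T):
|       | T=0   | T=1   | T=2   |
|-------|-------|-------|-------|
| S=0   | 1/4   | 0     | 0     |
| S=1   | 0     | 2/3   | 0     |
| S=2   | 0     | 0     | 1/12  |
Distribution 1 (A, B):
Marginal P(A) (row sums):
  P(A=0) = 1/8 + 0 = 1/8
  P(A=1) = 0 + 3/4 = 3/4
  P(A=2) = 1/8 + 0 = 1/8
Marginal P(B) (column sums):
  P(B=0) = 1/8 + 0 + 1/8 = 1/4
  P(B=1) = 0 + 3/4 + 0 = 3/4

H(A) = -[(1/8)·log₂(1/8) + (3/4)·log₂(3/4) + (1/8)·log₂(1/8)]
  = 0.3750 + 0.3113 + 0.3750
  = 1.0613 bits
H(B) = -[(1/4)·log₂(1/4) + (3/4)·log₂(3/4)]
  = 0.5000 + 0.3113
  = 0.8113 bits
H(A,B) = -[(1/8)·log₂(1/8) + (3/4)·log₂(3/4) + (1/8)·log₂(1/8)]
  = 0.3750 + 0.3113 + 0.3750
  = 1.0613 bits

I(A;B) = H(A) + H(B) - H(A,B)
  = 1.0613 + 0.8113 - 1.0613
  = 0.8113 bits

Distribution 2 (S, T):
Marginal P(S) (row sums):
  P(S=0) = 1/4 + 0 + 0 = 1/4
  P(S=1) = 0 + 2/3 + 0 = 2/3
  P(S=2) = 0 + 0 + 1/12 = 1/12
Marginal P(T) (column sums):
  P(T=0) = 1/4 + 0 + 0 = 1/4
  P(T=1) = 0 + 2/3 + 0 = 2/3
  P(T=2) = 0 + 0 + 1/12 = 1/12

H(S) = -[(1/4)·log₂(1/4) + (2/3)·log₂(2/3) + (1/12)·log₂(1/12)]
  = 0.5000 + 0.3900 + 0.2987
  = 1.1887 bits
H(T) = -[(1/4)·log₂(1/4) + (2/3)·log₂(2/3) + (1/12)·log₂(1/12)]
  = 0.5000 + 0.3900 + 0.2987
  = 1.1887 bits
H(S,T) = -[(1/4)·log₂(1/4) + (2/3)·log₂(2/3) + (1/12)·log₂(1/12)]
  = 0.5000 + 0.3900 + 0.2987
  = 1.1887 bits

I(S;T) = H(S) + H(T) - H(S,T)
  = 1.1887 + 1.1887 - 1.1887
  = 1.1887 bits

I(S;T) = 1.1887 bits > I(A;B) = 0.8113 bits, so (S, T) has the higher mutual information (stronger dependence).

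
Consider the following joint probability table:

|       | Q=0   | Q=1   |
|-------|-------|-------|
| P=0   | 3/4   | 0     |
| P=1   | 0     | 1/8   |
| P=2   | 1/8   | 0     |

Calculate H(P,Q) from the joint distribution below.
H(P,Q) = -Σ P(P,Q) log₂ P(P,Q), summed over the non-zero cells:
H(P,Q) = -[(3/4)·log₂(3/4) + (1/8)·log₂(1/8) + (1/8)·log₂(1/8)]
  = 0.3113 + 0.3750 + 0.3750
  = 1.0613 bits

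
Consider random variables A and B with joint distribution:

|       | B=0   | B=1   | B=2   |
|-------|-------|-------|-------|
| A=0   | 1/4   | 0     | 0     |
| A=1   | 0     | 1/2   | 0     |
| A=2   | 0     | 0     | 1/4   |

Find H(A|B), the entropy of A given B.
Marginal P(B) (column sums):
  P(B=0) = 1/4 + 0 + 0 = 1/4
  P(B=1) = 0 + 1/2 + 0 = 1/2
  P(B=2) = 0 + 0 + 1/4 = 1/4

H(A|B) = -Σ P(A,B)·log₂ P(A|B), where P(A|B) = P(A,B) / P(B)
  (cells with P(A,B) = 0 contribute 0)
  (A=0,B=0): P(A|B) = (1/4)/(1/4) = 1;  -(1/4)·log₂(1) = 0.0000
  (A=1,B=1): P(A|B) = (1/2)/(1/2) = 1;  -(1/2)·log₂(1) = 0.0000
  (A=2,B=2): P(A|B) = (1/4)/(1/4) = 1;  -(1/4)·log₂(1) = 0.0000
H(A|B) = 0.0000 + 0.0000 + 0.0000
  = 0.0000 bits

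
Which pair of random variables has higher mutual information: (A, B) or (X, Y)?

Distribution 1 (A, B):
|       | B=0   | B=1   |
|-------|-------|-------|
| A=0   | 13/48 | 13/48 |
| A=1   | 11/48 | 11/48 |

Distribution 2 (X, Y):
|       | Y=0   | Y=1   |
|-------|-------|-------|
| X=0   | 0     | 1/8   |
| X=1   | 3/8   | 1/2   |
Distribution 1 (A, B):
Marginal P(A) (row sums):
  P(A=0) = 13/48 + 13/48 = 13/24
  P(A=1) = 11/48 + 11/48 = 11/24
Marginal P(B) (column sums):
  P(B=0) = 13/48 + 11/48 = 1/2
  P(B=1) = 13/48 + 11/48 = 1/2

H(A) = -[(13/24)·log₂(13/24) + (11/24)·log₂(11/24)]
  = 0.4791 + 0.5159
  = 0.9950 bits
H(B) = -[(1/2)·log₂(1/2) + (1/2)·log₂(1/2)]
  = 0.5000 + 0.5000
  = 1.0000 bits
H(A,B) = -[(13/48)·log₂(13/48) + (13/48)·log₂(13/48) + (11/48)·log₂(11/48) + (11/48)·log₂(11/48)]
  = 0.5104 + 0.5104 + 0.4871 + 0.4871
  = 1.9950 bits

I(A;B) = H(A) + H(B) - H(A,B)
  = 0.9950 + 1.0000 - 1.9950
  = 0.0000 bits

Distribution 2 (X, Y):
Marginal P(X) (row sums):
  P(X=0) = 0 + 1/8 = 1/8
  P(X=1) = 3/8 + 1/2 = 7/8
Marginal P(Y) (column sums):
  P(Y=0) = 0 + 3/8 = 3/8
  P(Y=1) = 1/8 + 1/2 = 5/8

H(X) = -[(1/8)·log₂(1/8) + (7/8)·log₂(7/8)]
  = 0.3750 + 0.1686
  = 0.5436 bits
H(Y) = -[(3/8)·log₂(3/8) + (5/8)·log₂(5/8)]
  = 0.5306 + 0.4238
  = 0.9544 bits
H(X,Y) = -[(1/8)·log₂(1/8) + (3/8)·log₂(3/8) + (1/2)·log₂(1/2)]
  = 0.3750 + 0.5306 + 0.5000
  = 1.4056 bits

I(X;Y) = H(X) + H(Y) - H(X,Y)
  = 0.5436 + 0.9544 - 1.4056
  = 0.0924 bits

I(X;Y) = 0.0924 bits > I(A;B) = 0.0000 bits, so (X, Y) has the higher mutual information (stronger dependence).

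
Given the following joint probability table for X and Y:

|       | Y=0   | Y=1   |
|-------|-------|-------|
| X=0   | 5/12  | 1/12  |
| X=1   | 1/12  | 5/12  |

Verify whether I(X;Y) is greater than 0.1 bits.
Marginal P(X) (row sums):
  P(X=0) = 5/12 + 1/12 = 1/2
  P(X=1) = 1/12 + 5/12 = 1/2
Marginal P(Y) (column sums):
  P(Y=0) = 5/12 + 1/12 = 1/2
  P(Y=1) = 1/12 + 5/12 = 1/2

H(X) = -[(1/2)·log₂(1/2) + (1/2)·log₂(1/2)]
  = 0.5000 + 0.5000
  = 1.0000 bits
H(Y) = -[(1/2)·log₂(1/2) + (1/2)·log₂(1/2)]
  = 0.5000 + 0.5000
  = 1.0000 bits
H(X,Y) = -[(5/12)·log₂(5/12) + (1/12)·log₂(1/12) + (1/12)·log₂(1/12) + (5/12)·log₂(5/12)]
  = 0.5263 + 0.2987 + 0.2987 + 0.5263
  = 1.6500 bits

I(X;Y) = H(X) + H(Y) - H(X,Y)
  = 1.0000 + 1.0000 - 1.6500
  = 0.3500 bits

Yes. I(X;Y) = 0.3500 bits, which is > 0.1 bits.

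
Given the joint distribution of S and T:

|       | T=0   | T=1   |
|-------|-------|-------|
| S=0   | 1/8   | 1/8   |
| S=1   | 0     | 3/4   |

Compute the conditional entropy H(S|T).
Marginal P(T) (column sums):
  P(T=0) = 1/8 + 0 = 1/8
  P(T=1) = 1/8 + 3/4 = 7/8

H(S|T) = -Σ P(S,T)·log₂ P(S|T), where P(S|T) = P(S,T) / P(T)
  (cells with P(S,T) = 0 contribute 0)
  (S=0,T=0): P(S|T) = (1/8)/(1/8) = 1;  -(1/8)·log₂(1) = 0.0000
  (S=0,T=1): P(S|T) = (1/8)/(7/8) = 1/7;  -(1/8)·log₂(1/7) = 0.3509
  (S=1,T=1): P(S|T) = (3/4)/(7/8) = 6/7;  -(3/4)·log₂(6/7) = 0.1668
H(S|T) = 0.0000 + 0.3509 + 0.1668
  = 0.5177 bits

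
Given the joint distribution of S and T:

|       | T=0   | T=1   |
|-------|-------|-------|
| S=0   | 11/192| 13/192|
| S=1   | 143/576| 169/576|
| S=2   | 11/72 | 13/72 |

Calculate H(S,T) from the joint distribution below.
H(S,T) = -Σ P(S,T) log₂ P(S,T), summed over the non-zero cells:
H(S,T) = -[(11/192)·log₂(11/192) + (13/192)·log₂(13/192) + (143/576)·log₂(143/576) + (169/576)·log₂(169/576) + (11/72)·log₂(11/72) + (13/72)·log₂(13/72)]
  = 0.2364 + 0.2630 + 0.4990 + 0.5190 + 0.4141 + 0.4459
  = 2.3774 bits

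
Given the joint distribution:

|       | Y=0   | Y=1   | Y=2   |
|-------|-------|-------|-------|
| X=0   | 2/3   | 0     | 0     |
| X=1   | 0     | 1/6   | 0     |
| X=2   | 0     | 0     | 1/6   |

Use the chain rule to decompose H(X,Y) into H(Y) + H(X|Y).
By the chain rule: H(X,Y) = H(Y) + H(X|Y)

Marginal P(Y) (column sums):
  P(Y=0) = 2/3 + 0 + 0 = 2/3
  P(Y=1) = 0 + 1/6 + 0 = 1/6
  P(Y=2) = 0 + 0 + 1/6 = 1/6
H(Y) = -[(2/3)·log₂(2/3) + (1/6)·log₂(1/6) + (1/6)·log₂(1/6)]
  = 0.3900 + 0.4308 + 0.4308
  = 1.2516 bits
H(X|Y) = -Σ P(X,Y)·log₂ P(X|Y), where P(X|Y) = P(X,Y) / P(Y)
  (cells with P(X,Y) = 0 contribute 0)
  (X=0,Y=0): P(X|Y) = (2/3)/(2/3) = 1;  -(2/3)·log₂(1) = 0.0000
  (X=1,Y=1): P(X|Y) = (1/6)/(1/6) = 1;  -(1/6)·log₂(1) = 0.0000
  (X=2,Y=2): P(X|Y) = (1/6)/(1/6) = 1;  -(1/6)·log₂(1) = 0.0000
H(X|Y) = 0.0000 + 0.0000 + 0.0000
  = 0.0000 bits

H(X,Y) = H(Y) + H(X|Y) = 1.2516 + 0.0000 = 1.2516 bits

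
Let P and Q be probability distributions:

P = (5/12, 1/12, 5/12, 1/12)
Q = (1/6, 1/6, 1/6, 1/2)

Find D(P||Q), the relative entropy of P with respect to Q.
D(P||Q) = Σ P(i) log₂(P(i)/Q(i))
  i=0: (5/12) × log₂((5/12)/(1/6)) = (5/12) × log₂(5/2) = 0.5508
  i=1: (1/12) × log₂((1/12)/(1/6)) = (1/12) × log₂(1/2) = -0.0833
  i=2: (5/12) × log₂((5/12)/(1/6)) = (5/12) × log₂(5/2) = 0.5508
  i=3: (1/12) × log₂((1/12)/(1/2)) = (1/12) × log₂(1/6) = -0.2154
D(P||Q) = 0.5508 - 0.0833 + 0.5508 - 0.2154
  = 0.8029 bits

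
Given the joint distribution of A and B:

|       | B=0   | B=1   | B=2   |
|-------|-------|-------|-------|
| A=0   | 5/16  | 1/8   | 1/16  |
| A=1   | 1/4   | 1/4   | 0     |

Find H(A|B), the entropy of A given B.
Marginal P(B) (column sums):
  P(B=0) = 5/16 + 1/4 = 9/16
  P(B=1) = 1/8 + 1/4 = 3/8
  P(B=2) = 1/16 + 0 = 1/16

H(A|B) = -Σ P(A,B)·log₂ P(A|B), where P(A|B) = P(A,B) / P(B)
  (cells with P(A,B) = 0 contribute 0)
  (A=0,B=0): P(A|B) = (5/16)/(9/16) = 5/9;  -(5/16)·log₂(5/9) = 0.2650
  (A=0,B=1): P(A|B) = (1/8)/(3/8) = 1/3;  -(1/8)·log₂(1/3) = 0.1981
  (A=0,B=2): P(A|B) = (1/16)/(1/16) = 1;  -(1/16)·log₂(1) = 0.0000
  (A=1,B=0): P(A|B) = (1/4)/(9/16) = 4/9;  -(1/4)·log₂(4/9) = 0.2925
  (A=1,B=1): P(A|B) = (1/4)/(3/8) = 2/3;  -(1/4)·log₂(2/3) = 0.1462
H(A|B) = 0.2650 + 0.1981 + 0.0000 + 0.2925 + 0.1462
  = 0.9018 bits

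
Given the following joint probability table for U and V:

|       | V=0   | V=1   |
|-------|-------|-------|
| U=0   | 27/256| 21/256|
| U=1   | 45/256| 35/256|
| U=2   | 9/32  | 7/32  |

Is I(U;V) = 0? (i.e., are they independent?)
Marginal P(U) (row sums):
  P(U=0) = 27/256 + 21/256 = 3/16
  P(U=1) = 45/256 + 35/256 = 5/16
  P(U=2) = 9/32 + 7/32 = 1/2
Marginal P(V) (column sums):
  P(V=0) = 27/256 + 45/256 + 9/32 = 9/16
  P(V=1) = 21/256 + 35/256 + 7/32 = 7/16

U and V are independent iff P(U=i,V=j) = P(U=i)·P(V=j) for every cell.
  P(U=0)·P(V=0) = 3/16 × 9/16 = 27/256 = P(U=0,V=0) ✓
  P(U=0)·P(V=1) = 3/16 × 7/16 = 21/256 = P(U=0,V=1) ✓
  P(U=1)·P(V=0) = 5/16 × 9/16 = 45/256 = P(U=1,V=0) ✓
  P(U=1)·P(V=1) = 5/16 × 7/16 = 35/256 = P(U=1,V=1) ✓
  P(U=2)·P(V=0) = 1/2 × 9/16 = 9/32 = P(U=2,V=0) ✓
  P(U=2)·P(V=1) = 1/2 × 7/16 = 7/32 = P(U=2,V=1) ✓

Yes, U and V are independent: every cell factors, so I(U;V) = 0 bits.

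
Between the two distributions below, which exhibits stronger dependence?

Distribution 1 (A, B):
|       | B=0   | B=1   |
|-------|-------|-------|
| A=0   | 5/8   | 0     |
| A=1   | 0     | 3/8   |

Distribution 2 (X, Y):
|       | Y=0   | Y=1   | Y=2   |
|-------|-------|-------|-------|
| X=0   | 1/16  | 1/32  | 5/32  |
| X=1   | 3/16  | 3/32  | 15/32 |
Distribution 1 (A, B):
Marginal P(A) (row sums):
  P(A=0) = 5/8 + 0 = 5/8
  P(A=1) = 0 + 3/8 = 3/8
Marginal P(B) (column sums):
  P(B=0) = 5/8 + 0 = 5/8
  P(B=1) = 0 + 3/8 = 3/8

H(A) = -[(5/8)·log₂(5/8) + (3/8)·log₂(3/8)]
  = 0.4238 + 0.5306
  = 0.9544 bits
H(B) = -[(5/8)·log₂(5/8) + (3/8)·log₂(3/8)]
  = 0.4238 + 0.5306
  = 0.9544 bits
H(A,B) = -[(5/8)·log₂(5/8) + (3/8)·log₂(3/8)]
  = 0.4238 + 0.5306
  = 0.9544 bits

I(A;B) = H(A) + H(B) - H(A,B)
  = 0.9544 + 0.9544 - 0.9544
  = 0.9544 bits

Distribution 2 (X, Y):
Marginal P(X) (row sums):
  P(X=0) = 1/16 + 1/32 + 5/32 = 1/4
  P(X=1) = 3/16 + 3/32 + 15/32 = 3/4
Marginal P(Y) (column sums):
  P(Y=0) = 1/16 + 3/16 = 1/4
  P(Y=1) = 1/32 + 3/32 = 1/8
  P(Y=2) = 5/32 + 15/32 = 5/8

H(X) = -[(1/4)·log₂(1/4) + (3/4)·log₂(3/4)]
  = 0.5000 + 0.3113
  = 0.8113 bits
H(Y) = -[(1/4)·log₂(1/4) + (1/8)·log₂(1/8) + (5/8)·log₂(5/8)]
  = 0.5000 + 0.3750 + 0.4238
  = 1.2988 bits
H(X,Y) = -[(1/16)·log₂(1/16) + (1/32)·log₂(1/32) + (5/32)·log₂(5/32) + (3/16)·log₂(3/16) + (3/32)·log₂(3/32) + (15/32)·log₂(15/32)]
  = 0.2500 + 0.1563 + 0.4184 + 0.4528 + 0.3202 + 0.5124
  = 2.1101 bits

I(X;Y) = H(X) + H(Y) - H(X,Y)
  = 0.8113 + 1.2988 - 2.1101
  = 0.0000 bits

I(A;B) = 0.9544 bits > I(X;Y) = 0.0000 bits, so (A, B) has the higher mutual information (stronger dependence).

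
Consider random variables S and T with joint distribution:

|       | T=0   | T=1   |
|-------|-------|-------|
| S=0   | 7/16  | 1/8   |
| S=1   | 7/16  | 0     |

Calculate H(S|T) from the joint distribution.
Marginal P(T) (column sums):
  P(T=0) = 7/16 + 7/16 = 7/8
  P(T=1) = 1/8 + 0 = 1/8

H(S|T) = -Σ P(S,T)·log₂ P(S|T), where P(S|T) = P(S,T) / P(T)
  (cells with P(S,T) = 0 contribute 0)
  (S=0,T=0): P(S|T) = (7/16)/(7/8) = 1/2;  -(7/16)·log₂(1/2) = 0.4375
  (S=0,T=1): P(S|T) = (1/8)/(1/8) = 1;  -(1/8)·log₂(1) = 0.0000
  (S=1,T=0): P(S|T) = (7/16)/(7/8) = 1/2;  -(7/16)·log₂(1/2) = 0.4375
H(S|T) = 0.4375 + 0.0000 + 0.4375
  = 0.8750 bits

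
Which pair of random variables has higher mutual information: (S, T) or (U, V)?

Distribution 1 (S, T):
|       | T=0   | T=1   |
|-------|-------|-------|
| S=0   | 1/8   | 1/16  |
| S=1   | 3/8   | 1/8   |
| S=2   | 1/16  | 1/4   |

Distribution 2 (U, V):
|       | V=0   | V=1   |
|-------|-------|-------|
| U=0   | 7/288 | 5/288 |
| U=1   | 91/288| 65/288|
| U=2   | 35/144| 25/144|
Distribution 1 (S, T):
Marginal P(S) (row sums):
  P(S=0) = 1/8 + 1/16 = 3/16
  P(S=1) = 3/8 + 1/8 = 1/2
  P(S=2) = 1/16 + 1/4 = 5/16
Marginal P(T) (column sums):
  P(T=0) = 1/8 + 3/8 + 1/16 = 9/16
  P(T=1) = 1/16 + 1/8 + 1/4 = 7/16

H(S) = -[(3/16)·log₂(3/16) + (1/2)·log₂(1/2) + (5/16)·log₂(5/16)]
  = 0.4528 + 0.5000 + 0.5244
  = 1.4772 bits
H(T) = -[(9/16)·log₂(9/16) + (7/16)·log₂(7/16)]
  = 0.4669 + 0.5218
  = 0.9887 bits
H(S,T) = -[(1/8)·log₂(1/8) + (1/16)·log₂(1/16) + (3/8)·log₂(3/8) + (1/8)·log₂(1/8) + (1/16)·log₂(1/16) + (1/4)·log₂(1/4)]
  = 0.3750 + 0.2500 + 0.5306 + 0.3750 + 0.2500 + 0.5000
  = 2.2806 bits

I(S;T) = H(S) + H(T) - H(S,T)
  = 1.4772 + 0.9887 - 2.2806
  = 0.1853 bits

Distribution 2 (U, V):
Marginal P(U) (row sums):
  P(U=0) = 7/288 + 5/288 = 1/24
  P(U=1) = 91/288 + 65/288 = 13/24
  P(U=2) = 35/144 + 25/144 = 5/12
Marginal P(V) (column sums):
  P(V=0) = 7/288 + 91/288 + 35/144 = 7/12
  P(V=1) = 5/288 + 65/288 + 25/144 = 5/12

H(U) = -[(1/24)·log₂(1/24) + (13/24)·log₂(13/24) + (5/12)·log₂(5/12)]
  = 0.1910 + 0.4791 + 0.5263
  = 1.1964 bits
H(V) = -[(7/12)·log₂(7/12) + (5/12)·log₂(5/12)]
  = 0.4536 + 0.5263
  = 0.9799 bits
H(U,V) = -[(7/288)·log₂(7/288) + (5/288)·log₂(5/288) + (91/288)·log₂(91/288) + (65/288)·log₂(65/288) + (35/144)·log₂(35/144) + (25/144)·log₂(25/144)]
  = 0.1303 + 0.1015 + 0.5252 + 0.4847 + 0.4960 + 0.4386
  = 2.1763 bits

I(U;V) = H(U) + H(V) - H(U,V)
  = 1.1964 + 0.9799 - 2.1763
  = 0.0000 bits

I(S;T) = 0.1853 bits > I(U;V) = 0.0000 bits, so (S, T) has the higher mutual information (stronger dependence).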